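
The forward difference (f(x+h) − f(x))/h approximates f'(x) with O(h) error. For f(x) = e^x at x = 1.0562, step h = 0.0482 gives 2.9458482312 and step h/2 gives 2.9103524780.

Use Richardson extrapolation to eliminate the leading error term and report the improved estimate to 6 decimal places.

2.874857

r = 1, so 2^r = 2.
A(h/2) − A(h) = 2.9103524780 − 2.9458482312 = -0.0354957532
Correction (A(h/2) − A(h))/(2 − 1) = (-0.0354957532)/1 = -0.0354957532
R = 2.9103524780 − 0.0354957532 = 2.8748567248
Shift from A(h/2): −0.0354957532.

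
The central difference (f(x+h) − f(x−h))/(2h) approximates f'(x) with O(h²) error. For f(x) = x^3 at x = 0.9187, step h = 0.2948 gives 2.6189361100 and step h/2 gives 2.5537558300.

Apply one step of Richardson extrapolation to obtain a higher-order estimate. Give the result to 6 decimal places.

Leading term ∝ h^2; use weight 4 = 2^2.
4 × 2.5537558300 − 2.6189361100 = 7.5960872100
Divide by 2^2 − 1 = 3.
(4 × 2.5537558300 − 2.6189361100)/(4 − 1) = 2.5320290700
Gap between inputs: 6.518e-02; correction applied: −0.0217267600.

2.532029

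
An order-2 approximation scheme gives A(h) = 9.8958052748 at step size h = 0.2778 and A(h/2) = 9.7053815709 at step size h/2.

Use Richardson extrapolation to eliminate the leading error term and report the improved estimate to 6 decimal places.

r = 2, so 2^r = 4.
4 × 9.7053815709 − 9.8958052748 = 28.9257210088
R = 28.9257210088/3 = 9.6419070029

9.641907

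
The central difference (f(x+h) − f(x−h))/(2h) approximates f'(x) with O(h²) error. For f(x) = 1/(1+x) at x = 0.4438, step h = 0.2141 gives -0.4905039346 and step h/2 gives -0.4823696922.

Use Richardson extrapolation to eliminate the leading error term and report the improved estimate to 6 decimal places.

-0.479658

The method has order 2: 2^2 = 4.
A(h/2) − A(h) = -0.4823696922 − (-0.4905039346) = 0.0081342424
Correction (A(h/2) − A(h))/(4 − 1) = 0.0081342424/3 = 0.0027114141
R = A(h/2) + (A(h/2) − A(h))/3 = -0.4823696922 + 0.0027114141 = -0.4796582781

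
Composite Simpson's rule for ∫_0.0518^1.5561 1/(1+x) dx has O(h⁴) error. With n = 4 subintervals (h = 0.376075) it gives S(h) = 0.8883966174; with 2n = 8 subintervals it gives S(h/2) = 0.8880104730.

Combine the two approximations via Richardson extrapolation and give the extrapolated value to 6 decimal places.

0.887985

r = 4: numerator weight 16, denominator 15.
16×0.8880104730 = 14.2081675680; 14.2081675680 − 0.8883966174 = 13.3197709506
Divide by 2^4 − 1 = 15.
So the Richardson estimate is 0.8879847300.
Correction |R − A(h/2)| = 2.574e-05; gap |A(h/2) − A(h)| = 3.861e-04.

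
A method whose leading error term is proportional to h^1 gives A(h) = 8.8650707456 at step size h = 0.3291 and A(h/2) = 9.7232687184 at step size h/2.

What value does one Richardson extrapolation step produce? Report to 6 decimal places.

10.581467

Method order is 1; weight 2^1 = 2.
2×9.7232687184 = 19.4465374368; subtract 8.8650707456 → 10.5814666912
Divide by 2^1 − 1 = 1.
Result: 10.5814666912
Shift from A(h/2): +0.8581979728.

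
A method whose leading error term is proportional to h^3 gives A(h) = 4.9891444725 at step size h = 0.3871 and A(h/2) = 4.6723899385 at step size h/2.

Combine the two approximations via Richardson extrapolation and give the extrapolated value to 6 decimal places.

4.627139

The method has order 3: 2^3 = 8.
8·4.6723899385 = 37.3791195080; subtract 4.9891444725 → 32.3899750355
Divide by 2^3 − 1 = 7.
So the Richardson estimate is 4.6271392908.
Gap between inputs: 3.168e-01; correction applied: −0.0452506477.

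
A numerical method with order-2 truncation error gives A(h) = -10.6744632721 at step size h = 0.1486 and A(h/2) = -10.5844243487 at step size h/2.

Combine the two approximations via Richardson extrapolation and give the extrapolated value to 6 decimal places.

-10.554411

r = 2: numerator weight 4, denominator 3.
A(h/2) − A(h) = -10.5844243487 − (-10.6744632721) = 0.0900389234
Correction (A(h/2) − A(h))/(4 − 1) = 0.0900389234/3 = 0.0300129745
R = -10.5844243487 + 0.0300129745 = -10.5544113742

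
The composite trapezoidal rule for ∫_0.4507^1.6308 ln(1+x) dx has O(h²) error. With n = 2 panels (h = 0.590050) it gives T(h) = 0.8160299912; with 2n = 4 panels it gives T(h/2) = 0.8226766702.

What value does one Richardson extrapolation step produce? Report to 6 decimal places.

0.824892

Order 2 gives 2^r = 4 and 2^r − 1 = 3.
4 × 0.8226766702 = 3.2907066808; 3.2907066808 − 0.8160299912 = 2.4746766896
R = 2.4746766896/3 = 0.8248922299
Shift from A(h/2): +0.0022155597.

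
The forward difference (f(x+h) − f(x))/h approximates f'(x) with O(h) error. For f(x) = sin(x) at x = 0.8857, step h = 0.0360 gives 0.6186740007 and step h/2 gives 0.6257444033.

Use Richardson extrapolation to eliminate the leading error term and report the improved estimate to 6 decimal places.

0.632815

Leading term ∝ h^1; use weight 2 = 2^1.
2 × 0.6257444033 − 0.6186740007 = 0.6328148059
Extrapolated: 0.6328148059 / 1 = 0.6328148059
Gap between inputs: 7.070e-03; correction applied: +0.0070704026.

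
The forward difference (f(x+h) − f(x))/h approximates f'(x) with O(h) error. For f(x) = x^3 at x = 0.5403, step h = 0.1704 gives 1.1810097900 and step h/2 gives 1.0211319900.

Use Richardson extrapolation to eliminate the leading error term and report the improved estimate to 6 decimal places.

Method order is 1; weight 2^1 = 2.
Weighted: 2.0422639800 − 1.1810097900 = 0.8612541900
Denominator 2 − 1 = 1.
R = 0.8612541900/1 = 0.8612541900

0.861254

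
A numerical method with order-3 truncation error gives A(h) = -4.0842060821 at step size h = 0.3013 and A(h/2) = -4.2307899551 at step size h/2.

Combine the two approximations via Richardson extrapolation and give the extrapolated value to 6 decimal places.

-4.251731

Leading term ∝ h^3; use weight 8 = 2^3.
Numerator 8*A(h/2) − A(h) = 8*(-4.2307899551) − (-4.0842060821) = -29.7621135587
(-29.7621135587) ÷ 7 = -4.2517305084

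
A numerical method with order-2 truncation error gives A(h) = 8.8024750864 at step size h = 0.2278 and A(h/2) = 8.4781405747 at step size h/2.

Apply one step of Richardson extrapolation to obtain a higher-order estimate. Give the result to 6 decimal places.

8.370029

Method order is 2; weight 2^2 = 4.
4*8.4781405747 − 8.8024750864 = 25.1100872124
Divide by 2^2 − 1 = 3.
So the Richardson estimate is 8.3700290708.
Gap between inputs: 3.243e-01; correction applied: −0.1081115039.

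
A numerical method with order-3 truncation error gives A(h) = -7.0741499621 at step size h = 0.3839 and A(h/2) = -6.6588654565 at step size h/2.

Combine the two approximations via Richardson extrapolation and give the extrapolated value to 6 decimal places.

-6.599539

r = 3, so 2^r = 8.
Top: 8(-6.6588654565) − (-7.0741499621) = -46.1967736899
Divide by 2^3 − 1 = 7.
R = (-46.1967736899)/7 = -6.5995390986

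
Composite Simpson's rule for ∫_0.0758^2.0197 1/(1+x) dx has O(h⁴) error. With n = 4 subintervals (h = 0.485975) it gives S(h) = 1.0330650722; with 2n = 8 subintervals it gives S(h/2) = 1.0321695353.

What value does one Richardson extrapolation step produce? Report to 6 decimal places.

Leading term ∝ h^4; use weight 16 = 2^4.
Top: 16(1.0321695353) − (1.0330650722) = 15.4816474926
Extrapolated: 15.4816474926 / 15 = 1.0321098328

1.032110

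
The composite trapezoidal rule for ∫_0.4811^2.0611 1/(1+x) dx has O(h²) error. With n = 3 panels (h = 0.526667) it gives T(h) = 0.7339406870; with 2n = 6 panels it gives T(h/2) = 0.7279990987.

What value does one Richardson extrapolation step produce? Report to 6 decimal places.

Order 2 gives 2^r = 4 and 2^r − 1 = 3.
4*0.7279990987 − 0.7339406870 = 2.1780557078
(4*0.7279990987 − 0.7339406870)/(4 − 1) = 0.7260185693
Correction |R − A(h/2)| = 1.981e-03; gap |A(h/2) − A(h)| = 5.942e-03.

0.726019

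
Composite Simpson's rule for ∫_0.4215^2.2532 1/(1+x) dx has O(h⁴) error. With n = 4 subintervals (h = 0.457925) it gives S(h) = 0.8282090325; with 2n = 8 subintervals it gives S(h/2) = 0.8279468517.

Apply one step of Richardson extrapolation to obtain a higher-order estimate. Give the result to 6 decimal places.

0.827929

Order 4 gives 2^r = 16 and 2^r − 1 = 15.
Difference of the inputs: 0.8279468517 − 0.8282090325 = -0.0002621808
Correction (A(h/2) − A(h))/(16 − 1) = (-0.0002621808)/15 = -0.0000174787
R = 0.8279468517 − 0.0000174787 = 0.8279293730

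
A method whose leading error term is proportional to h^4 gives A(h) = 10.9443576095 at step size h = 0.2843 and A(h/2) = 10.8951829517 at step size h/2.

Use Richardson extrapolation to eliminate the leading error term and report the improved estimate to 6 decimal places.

r = 4, so 2^r = 16.
2^4 × A(h/2) = 174.3229272272; minus A(h) gives 163.3785696177.
Divide by 2^4 − 1 = 15.
Extrapolated: 163.3785696177 / 15 = 10.8919046412

10.891905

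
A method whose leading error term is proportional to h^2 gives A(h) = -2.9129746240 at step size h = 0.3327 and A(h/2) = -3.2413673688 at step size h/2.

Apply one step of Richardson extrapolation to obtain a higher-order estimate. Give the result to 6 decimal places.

-3.350832

With r = 2 the leading error scales as h^2, so the weight is 2^2 = 4.
4·(-3.2413673688) − (-2.9129746240) = -10.0524948512
Denominator 4 − 1 = 3.
So the Richardson estimate is -3.3508316171.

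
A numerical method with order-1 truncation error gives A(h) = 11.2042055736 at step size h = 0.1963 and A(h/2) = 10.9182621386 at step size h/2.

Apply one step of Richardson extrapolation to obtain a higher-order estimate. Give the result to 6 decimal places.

10.632319

Error is O(h^1); halving h shrinks it by 2^1 = 2.
2·10.9182621386 − 11.2042055736 = 10.6323187036
(2·10.9182621386 − 11.2042055736)/(2 − 1) = 10.6323187036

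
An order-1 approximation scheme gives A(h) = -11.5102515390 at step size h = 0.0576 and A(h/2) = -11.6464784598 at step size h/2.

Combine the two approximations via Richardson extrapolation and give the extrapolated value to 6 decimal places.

-11.782705

Error is O(h^1); halving h shrinks it by 2^1 = 2.
Weighted: (-23.2929569196) − (-11.5102515390) = -11.7827053806
Divide by 2^1 − 1 = 1.
R = (-11.7827053806)/1 = -11.7827053806
Gap between inputs: 1.362e-01; correction applied: −0.1362269208.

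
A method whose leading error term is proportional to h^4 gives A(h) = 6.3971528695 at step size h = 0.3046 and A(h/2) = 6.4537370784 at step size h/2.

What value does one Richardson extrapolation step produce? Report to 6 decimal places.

6.457509

Leading term ∝ h^4; use weight 16 = 2^4.
Top: 16(6.4537370784) − (6.3971528695) = 96.8626403849
Divide by 2^4 − 1 = 15.
96.8626403849 ÷ 15 = 6.4575093590
Correction |R − A(h/2)| = 3.772e-03; gap |A(h/2) − A(h)| = 5.658e-02.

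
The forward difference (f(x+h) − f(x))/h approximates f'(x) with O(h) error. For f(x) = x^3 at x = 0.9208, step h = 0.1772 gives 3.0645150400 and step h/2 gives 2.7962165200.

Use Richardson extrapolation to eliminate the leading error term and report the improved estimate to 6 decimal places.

2.527918

Order 1 gives 2^r = 2 and 2^r − 1 = 1.
Numerator 2*A(h/2) − A(h) = 2*2.7962165200 − 3.0645150400 = 2.5279180000
R = 2.5279180000/1 = 2.5279180000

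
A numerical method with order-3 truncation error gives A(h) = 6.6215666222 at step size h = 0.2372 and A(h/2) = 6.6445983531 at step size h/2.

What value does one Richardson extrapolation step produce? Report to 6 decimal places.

r = 3, so 2^r = 8.
8*6.6445983531 = 53.1567868248; subtract 6.6215666222 → 46.5352202026
Extrapolated: 46.5352202026 / 7 = 6.6478886004

6.647889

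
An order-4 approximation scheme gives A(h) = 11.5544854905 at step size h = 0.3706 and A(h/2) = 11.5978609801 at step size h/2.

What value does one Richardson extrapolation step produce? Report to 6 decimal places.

11.600753

The method has order 4: 2^4 = 16.
Top: 16(11.5978609801) − (11.5544854905) = 174.0112901911
Divide by 2^4 − 1 = 15.
Extrapolated: 174.0112901911 / 15 = 11.6007526794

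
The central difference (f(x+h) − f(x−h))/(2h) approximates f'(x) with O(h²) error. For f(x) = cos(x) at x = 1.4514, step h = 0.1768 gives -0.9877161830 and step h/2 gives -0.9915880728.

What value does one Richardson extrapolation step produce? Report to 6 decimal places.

r = 2: numerator weight 4, denominator 3.
4 × (-0.9915880728) − (-0.9877161830) = -2.9786361082
Extrapolated: (-2.9786361082) / 3 = -0.9928787027

-0.992879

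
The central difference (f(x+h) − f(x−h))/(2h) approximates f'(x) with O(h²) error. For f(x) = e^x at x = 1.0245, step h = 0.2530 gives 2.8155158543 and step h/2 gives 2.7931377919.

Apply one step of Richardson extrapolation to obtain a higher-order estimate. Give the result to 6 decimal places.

Order 2 gives 2^r = 4 and 2^r − 1 = 3.
4*2.7931377919 = 11.1725511676; 11.1725511676 − 2.8155158543 = 8.3570353133
Divide by 2^2 − 1 = 3.
So the Richardson estimate is 2.7856784378.
Correction |R − A(h/2)| = 7.459e-03; gap |A(h/2) − A(h)| = 2.238e-02.

2.785678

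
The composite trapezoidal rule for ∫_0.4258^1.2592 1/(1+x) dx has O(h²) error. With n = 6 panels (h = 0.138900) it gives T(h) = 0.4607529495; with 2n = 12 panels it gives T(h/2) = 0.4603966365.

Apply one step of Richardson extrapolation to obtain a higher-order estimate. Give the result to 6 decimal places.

0.460278

The method has order 2: 2^2 = 4.
4 × 0.4603966365 = 1.8415865460; subtract 0.4607529495 → 1.3808335965
Divide by 2^2 − 1 = 3.
So the Richardson estimate is 0.4602778655.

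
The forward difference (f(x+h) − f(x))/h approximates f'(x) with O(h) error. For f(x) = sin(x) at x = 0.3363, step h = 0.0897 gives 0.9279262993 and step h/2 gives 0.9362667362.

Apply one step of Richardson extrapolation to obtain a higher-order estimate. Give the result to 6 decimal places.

0.944607

The method has order 1: 2^1 = 2.
2*0.9362667362 = 1.8725334724; 1.8725334724 − 0.9279262993 = 0.9446071731
0.9446071731 ÷ 1 = 0.9446071731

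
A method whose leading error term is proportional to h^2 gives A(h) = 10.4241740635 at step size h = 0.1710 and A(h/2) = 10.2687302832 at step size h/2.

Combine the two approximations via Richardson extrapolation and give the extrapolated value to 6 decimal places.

Leading term ∝ h^2; use weight 4 = 2^2.
Weighted: 41.0749211328 − 10.4241740635 = 30.6507470693
Denominator 4 − 1 = 3.
R = 30.6507470693/3 = 10.2169156898

10.216916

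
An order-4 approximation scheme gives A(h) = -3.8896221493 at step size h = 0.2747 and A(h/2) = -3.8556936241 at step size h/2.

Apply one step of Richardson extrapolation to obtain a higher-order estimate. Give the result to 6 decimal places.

-3.853432

r = 4: numerator weight 16, denominator 15.
16×(-3.8556936241) − (-3.8896221493) = -57.8014758363
(-57.8014758363) ÷ 15 = -3.8534317224
Correction |R − A(h/2)| = 2.262e-03; gap |A(h/2) − A(h)| = 3.393e-02.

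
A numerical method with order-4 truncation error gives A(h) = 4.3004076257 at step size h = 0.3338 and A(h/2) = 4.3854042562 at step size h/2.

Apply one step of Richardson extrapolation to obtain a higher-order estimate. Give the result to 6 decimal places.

r = 4: numerator weight 16, denominator 15.
A(h/2) − A(h) = 4.3854042562 − 4.3004076257 = 0.0849966305
Correction (A(h/2) − A(h))/(16 − 1) = 0.0849966305/15 = 0.0056664420
R = A(h/2) + (A(h/2) − A(h))/15 = 4.3854042562 + 0.0056664420 = 4.3910706982
Gap between inputs: 8.500e-02; correction applied: +0.0056664420.

4.391071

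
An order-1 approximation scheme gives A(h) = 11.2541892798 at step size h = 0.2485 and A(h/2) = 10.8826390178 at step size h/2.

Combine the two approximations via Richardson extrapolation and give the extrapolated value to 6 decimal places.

10.511089

Method order is 1; weight 2^1 = 2.
Weighted: 21.7652780356 − 11.2541892798 = 10.5110887558
10.5110887558 ÷ 1 = 10.5110887558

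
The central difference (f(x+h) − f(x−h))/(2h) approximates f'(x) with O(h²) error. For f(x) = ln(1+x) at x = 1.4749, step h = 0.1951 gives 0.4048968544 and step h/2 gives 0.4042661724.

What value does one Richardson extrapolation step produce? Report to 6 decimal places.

0.404056

r = 2: numerator weight 4, denominator 3.
Numerator 4·A(h/2) − A(h) = 4·0.4042661724 − 0.4048968544 = 1.2121678352
Denominator 4 − 1 = 3.
1.2121678352 ÷ 3 = 0.4040559451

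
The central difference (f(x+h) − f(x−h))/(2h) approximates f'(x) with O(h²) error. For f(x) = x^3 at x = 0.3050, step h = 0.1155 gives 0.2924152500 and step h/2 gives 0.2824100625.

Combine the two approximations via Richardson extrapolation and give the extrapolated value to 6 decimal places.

Error is O(h^2); halving h shrinks it by 2^2 = 4.
2^2 × A(h/2) = 1.1296402500; minus A(h) gives 0.8372250000.
Denominator 4 − 1 = 3.
R = 0.8372250000/3 = 0.2790750000

0.279075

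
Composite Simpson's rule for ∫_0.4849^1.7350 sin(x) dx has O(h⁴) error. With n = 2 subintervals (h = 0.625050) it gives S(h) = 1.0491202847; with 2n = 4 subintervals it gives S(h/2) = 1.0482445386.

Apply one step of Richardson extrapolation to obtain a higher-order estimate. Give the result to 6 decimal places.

1.048186

With r = 4 the leading error scales as h^4, so the weight is 2^4 = 16.
16·1.0482445386 − 1.0491202847 = 15.7227923329
Divide by 2^4 − 1 = 15.
15.7227923329 ÷ 15 = 1.0481861555
Shift from A(h/2): −0.0000583831.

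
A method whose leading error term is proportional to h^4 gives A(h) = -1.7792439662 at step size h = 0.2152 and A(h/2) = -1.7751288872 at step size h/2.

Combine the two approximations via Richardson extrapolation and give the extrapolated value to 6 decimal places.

r = 4: numerator weight 16, denominator 15.
16 × (-1.7751288872) = -28.4020621952; (-28.4020621952) − (-1.7792439662) = -26.6228182290
Divide by 2^4 − 1 = 15.
Extrapolated: (-26.6228182290) / 15 = -1.7748545486
Gap between inputs: 4.115e-03; correction applied: +0.0002743386.

-1.774855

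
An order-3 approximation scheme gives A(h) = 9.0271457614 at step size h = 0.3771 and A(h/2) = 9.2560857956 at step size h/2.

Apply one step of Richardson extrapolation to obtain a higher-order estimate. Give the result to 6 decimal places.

9.288792

Leading term ∝ h^3; use weight 8 = 2^3.
A(h/2) − A(h) = 9.2560857956 − 9.0271457614 = 0.2289400342
Correction (A(h/2) − A(h))/(8 − 1) = 0.2289400342/7 = 0.0327057192
R = 9.2560857956 + 0.0327057192 = 9.2887915148
Shift from A(h/2): +0.0327057192.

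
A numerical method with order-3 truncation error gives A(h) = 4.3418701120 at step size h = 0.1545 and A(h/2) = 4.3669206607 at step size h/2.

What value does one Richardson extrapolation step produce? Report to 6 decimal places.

4.370499

r = 3, so 2^r = 8.
2^3·A(h/2) = 34.9353652856; minus A(h) gives 30.5934951736.
Denominator 8 − 1 = 7.
R = 30.5934951736/7 = 4.3704993105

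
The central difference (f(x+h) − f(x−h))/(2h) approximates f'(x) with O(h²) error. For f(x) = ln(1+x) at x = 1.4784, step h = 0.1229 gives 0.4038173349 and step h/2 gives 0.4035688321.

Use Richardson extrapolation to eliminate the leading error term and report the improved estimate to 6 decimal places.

With r = 2 the leading error scales as h^2, so the weight is 2^2 = 4.
Weighted: 1.6142753284 − 0.4038173349 = 1.2104579935
R = 1.2104579935/3 = 0.4034859978

0.403486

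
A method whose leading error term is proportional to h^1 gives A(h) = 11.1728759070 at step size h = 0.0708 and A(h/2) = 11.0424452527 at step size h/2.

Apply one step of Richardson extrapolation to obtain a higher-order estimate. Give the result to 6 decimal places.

10.912015

r = 1, so 2^r = 2.
2^1·A(h/2) = 22.0848905054; minus A(h) gives 10.9120145984.
R = 10.9120145984/1 = 10.9120145984
Correction |R − A(h/2)| = 1.304e-01; gap |A(h/2) − A(h)| = 1.304e-01.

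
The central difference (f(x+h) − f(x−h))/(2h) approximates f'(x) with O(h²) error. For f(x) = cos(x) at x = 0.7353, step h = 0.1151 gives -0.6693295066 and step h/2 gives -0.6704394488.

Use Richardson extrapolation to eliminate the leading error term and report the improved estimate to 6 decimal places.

Error is O(h^2); halving h shrinks it by 2^2 = 4.
4 × (-0.6704394488) − (-0.6693295066) = -2.0124282886
Denominator 4 − 1 = 3.
Extrapolated: (-2.0124282886) / 3 = -0.6708094295
Gap between inputs: 1.110e-03; correction applied: −0.0003699807.

-0.670809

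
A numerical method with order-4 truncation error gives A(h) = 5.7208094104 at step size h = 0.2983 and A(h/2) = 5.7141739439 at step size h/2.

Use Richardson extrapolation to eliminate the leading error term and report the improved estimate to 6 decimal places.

Order 4 gives 2^r = 16 and 2^r − 1 = 15.
Top: 16(5.7141739439) − (5.7208094104) = 85.7059736920
Extrapolated: 85.7059736920 / 15 = 5.7137315795

5.713732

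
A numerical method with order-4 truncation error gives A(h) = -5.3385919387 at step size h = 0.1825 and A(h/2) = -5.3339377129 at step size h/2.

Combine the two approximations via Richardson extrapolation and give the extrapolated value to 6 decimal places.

Method order is 4; weight 2^4 = 16.
16×(-5.3339377129) = -85.3430034064; (-85.3430034064) − (-5.3385919387) = -80.0044114677
(-80.0044114677) ÷ 15 = -5.3336274312

-5.333627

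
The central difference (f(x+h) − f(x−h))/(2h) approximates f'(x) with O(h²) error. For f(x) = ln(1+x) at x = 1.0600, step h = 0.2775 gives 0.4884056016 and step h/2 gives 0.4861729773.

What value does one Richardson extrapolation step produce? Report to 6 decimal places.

0.485429

Leading term ∝ h^2; use weight 4 = 2^2.
Difference of the inputs: 0.4861729773 − 0.4884056016 = -0.0022326243
Divide by 2^2 − 1 = 3: (-0.0022326243)/3 = -0.0007442081
R = A(h/2) + (A(h/2) − A(h))/3 = 0.4861729773 − 0.0007442081 = 0.4854287692
Gap between inputs: 2.233e-03; correction applied: −0.0007442081.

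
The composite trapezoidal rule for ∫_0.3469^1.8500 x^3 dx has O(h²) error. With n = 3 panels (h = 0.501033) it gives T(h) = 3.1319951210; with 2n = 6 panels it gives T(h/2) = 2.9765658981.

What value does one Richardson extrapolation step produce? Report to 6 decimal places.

2.924756

The method has order 2: 2^2 = 4.
4 × 2.9765658981 = 11.9062635924; subtract 3.1319951210 → 8.7742684714
(4 × 2.9765658981 − 3.1319951210)/(4 − 1) = 2.9247561571
Shift from A(h/2): −0.0518097410.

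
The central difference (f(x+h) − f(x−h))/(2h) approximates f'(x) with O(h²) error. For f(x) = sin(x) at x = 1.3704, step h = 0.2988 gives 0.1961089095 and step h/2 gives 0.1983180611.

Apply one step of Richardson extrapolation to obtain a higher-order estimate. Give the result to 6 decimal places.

The method has order 2: 2^2 = 4.
Top: 4(0.1983180611) − (0.1961089095) = 0.5971633349
Divide by 2^2 − 1 = 3.
0.5971633349 ÷ 3 = 0.1990544450
Gap between inputs: 2.209e-03; correction applied: +0.0007363839.

0.199054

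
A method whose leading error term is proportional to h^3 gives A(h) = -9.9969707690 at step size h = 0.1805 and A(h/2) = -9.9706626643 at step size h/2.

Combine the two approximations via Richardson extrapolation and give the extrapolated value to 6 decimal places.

Order 3 gives 2^r = 8 and 2^r − 1 = 7.
8 × (-9.9706626643) − (-9.9969707690) = -69.7683305454
R = (-69.7683305454)/7 = -9.9669043636
Gap between inputs: 2.631e-02; correction applied: +0.0037583007.

-9.966904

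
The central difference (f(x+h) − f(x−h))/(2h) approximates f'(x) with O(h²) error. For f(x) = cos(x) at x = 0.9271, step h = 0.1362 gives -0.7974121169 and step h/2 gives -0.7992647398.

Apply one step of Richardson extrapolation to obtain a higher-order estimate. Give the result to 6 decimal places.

-0.799882

Leading term ∝ h^2; use weight 4 = 2^2.
Numerator 4 × A(h/2) − A(h) = 4 × (-0.7992647398) − (-0.7974121169) = -2.3996468423
Divide by 2^2 − 1 = 3.
(-2.3996468423) ÷ 3 = -0.7998822808
Correction |R − A(h/2)| = 6.175e-04; gap |A(h/2) − A(h)| = 1.853e-03.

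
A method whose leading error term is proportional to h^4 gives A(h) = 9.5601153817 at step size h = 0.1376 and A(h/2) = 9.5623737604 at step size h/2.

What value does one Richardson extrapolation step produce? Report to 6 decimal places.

9.562524

Order 4 gives 2^r = 16 and 2^r − 1 = 15.
A(h/2) − A(h) = 9.5623737604 − 9.5601153817 = 0.0022583787
Correction (A(h/2) − A(h))/(16 − 1) = 0.0022583787/15 = 0.0001505586
R = A(h/2) + (A(h/2) − A(h))/15 = 9.5623737604 + 0.0001505586 = 9.5625243190
Correction |R − A(h/2)| = 1.506e-04; gap |A(h/2) − A(h)| = 2.258e-03.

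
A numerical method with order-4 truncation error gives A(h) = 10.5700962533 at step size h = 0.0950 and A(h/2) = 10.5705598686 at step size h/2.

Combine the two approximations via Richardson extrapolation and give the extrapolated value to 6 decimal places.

10.570591

Order 4 gives 2^r = 16 and 2^r − 1 = 15.
Numerator 16×A(h/2) − A(h) = 16×10.5705598686 − 10.5700962533 = 158.5588616443
(16×10.5705598686 − 10.5700962533)/(16 − 1) = 10.5705907763
Correction |R − A(h/2)| = 3.091e-05; gap |A(h/2) − A(h)| = 4.636e-04.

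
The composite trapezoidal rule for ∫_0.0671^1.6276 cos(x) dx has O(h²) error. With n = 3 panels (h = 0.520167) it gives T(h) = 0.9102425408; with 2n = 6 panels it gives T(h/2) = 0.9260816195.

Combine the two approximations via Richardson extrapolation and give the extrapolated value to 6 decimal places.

Leading term ∝ h^2; use weight 4 = 2^2.
A(h/2) − A(h) = 0.9260816195 − 0.9102425408 = 0.0158390787
Correction (A(h/2) − A(h))/(4 − 1) = 0.0158390787/3 = 0.0052796929
R = 0.9260816195 + 0.0052796929 = 0.9313613124
Gap between inputs: 1.584e-02; correction applied: +0.0052796929.

0.931361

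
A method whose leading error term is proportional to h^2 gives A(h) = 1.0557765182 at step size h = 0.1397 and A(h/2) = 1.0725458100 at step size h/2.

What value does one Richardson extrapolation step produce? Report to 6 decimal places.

1.078136

Method order is 2; weight 2^2 = 4.
Weighted: 4.2901832400 − 1.0557765182 = 3.2344067218
Denominator 4 − 1 = 3.
3.2344067218 ÷ 3 = 1.0781355739
Shift from A(h/2): +0.0055897639.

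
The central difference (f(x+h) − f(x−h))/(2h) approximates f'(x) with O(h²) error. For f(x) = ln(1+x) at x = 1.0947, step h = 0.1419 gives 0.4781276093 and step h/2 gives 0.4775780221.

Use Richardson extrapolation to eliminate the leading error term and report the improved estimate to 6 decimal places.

Leading term ∝ h^2; use weight 4 = 2^2.
4 × 0.4775780221 − 0.4781276093 = 1.4321844791
(4 × 0.4775780221 − 0.4781276093)/(4 − 1) = 0.4773948264
Gap between inputs: 5.496e-04; correction applied: −0.0001831957.

0.477395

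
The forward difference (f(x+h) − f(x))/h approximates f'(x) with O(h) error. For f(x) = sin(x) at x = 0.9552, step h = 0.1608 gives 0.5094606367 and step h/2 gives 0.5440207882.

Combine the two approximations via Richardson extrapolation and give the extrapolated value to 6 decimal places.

0.578581

The method has order 1: 2^1 = 2.
Weighted: 1.0880415764 − 0.5094606367 = 0.5785809397
Extrapolated: 0.5785809397 / 1 = 0.5785809397
Shift from A(h/2): +0.0345601515.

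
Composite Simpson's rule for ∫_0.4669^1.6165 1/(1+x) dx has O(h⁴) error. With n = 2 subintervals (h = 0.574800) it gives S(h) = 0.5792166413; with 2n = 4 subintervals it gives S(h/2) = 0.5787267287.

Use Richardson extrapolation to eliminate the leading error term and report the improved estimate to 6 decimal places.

0.578694

The method has order 4: 2^4 = 16.
16×0.5787267287 = 9.2596276592; 9.2596276592 − 0.5792166413 = 8.6804110179
8.6804110179 ÷ 15 = 0.5786940679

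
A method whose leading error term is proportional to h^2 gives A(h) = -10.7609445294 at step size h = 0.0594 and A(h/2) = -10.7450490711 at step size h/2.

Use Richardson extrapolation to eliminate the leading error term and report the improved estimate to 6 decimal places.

-10.739751

Order 2 gives 2^r = 4 and 2^r − 1 = 3.
A(h/2) − A(h) = -10.7450490711 − (-10.7609445294) = 0.0158954583
Correction (A(h/2) − A(h))/(4 − 1) = 0.0158954583/3 = 0.0052984861
R = A(h/2) + (A(h/2) − A(h))/3 = -10.7450490711 + 0.0052984861 = -10.7397505850
Correction |R − A(h/2)| = 5.298e-03; gap |A(h/2) − A(h)| = 1.590e-02.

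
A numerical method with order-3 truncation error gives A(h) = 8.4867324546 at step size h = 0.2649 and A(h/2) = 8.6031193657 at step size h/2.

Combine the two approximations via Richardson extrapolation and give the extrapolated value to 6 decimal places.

Leading term ∝ h^3; use weight 8 = 2^3.
Top: 8(8.6031193657) − (8.4867324546) = 60.3382224710
Denominator 8 − 1 = 7.
So the Richardson estimate is 8.6197460673.

8.619746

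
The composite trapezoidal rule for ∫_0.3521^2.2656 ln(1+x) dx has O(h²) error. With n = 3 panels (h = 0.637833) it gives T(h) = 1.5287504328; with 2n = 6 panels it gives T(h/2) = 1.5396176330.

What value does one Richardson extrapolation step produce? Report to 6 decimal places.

1.543240

r = 2: numerator weight 4, denominator 3.
Difference of the inputs: 1.5396176330 − 1.5287504328 = 0.0108672002
Divide by 2^2 − 1 = 3: 0.0108672002/3 = 0.0036224001
R = A(h/2) + (A(h/2) − A(h))/3 = 1.5396176330 + 0.0036224001 = 1.5432400331
Shift from A(h/2): +0.0036224001.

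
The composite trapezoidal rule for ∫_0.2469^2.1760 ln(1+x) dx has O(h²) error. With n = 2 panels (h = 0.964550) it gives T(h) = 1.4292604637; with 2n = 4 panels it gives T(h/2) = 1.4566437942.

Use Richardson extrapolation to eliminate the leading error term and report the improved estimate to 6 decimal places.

The method has order 2: 2^2 = 4.
Difference of the inputs: 1.4566437942 − 1.4292604637 = 0.0273833305
Divide by 2^2 − 1 = 3: 0.0273833305/3 = 0.0091277768
R = A(h/2) + (A(h/2) − A(h))/3 = 1.4566437942 + 0.0091277768 = 1.4657715710

1.465772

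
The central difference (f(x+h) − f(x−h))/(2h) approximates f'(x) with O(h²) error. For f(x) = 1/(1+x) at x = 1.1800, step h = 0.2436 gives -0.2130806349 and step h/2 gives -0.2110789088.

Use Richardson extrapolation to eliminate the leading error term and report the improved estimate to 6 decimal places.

-0.210412

With r = 2 the leading error scales as h^2, so the weight is 2^2 = 4.
4*(-0.2110789088) = -0.8443156352; (-0.8443156352) − (-0.2130806349) = -0.6312350003
Extrapolated: (-0.6312350003) / 3 = -0.2104116668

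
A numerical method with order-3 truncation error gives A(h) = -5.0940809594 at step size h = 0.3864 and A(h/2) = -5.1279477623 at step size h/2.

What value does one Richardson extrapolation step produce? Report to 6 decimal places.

-5.132786

r = 3, so 2^r = 8.
Top: 8(-5.1279477623) − (-5.0940809594) = -35.9295011390
Divide by 2^3 − 1 = 7.
So the Richardson estimate is -5.1327858770.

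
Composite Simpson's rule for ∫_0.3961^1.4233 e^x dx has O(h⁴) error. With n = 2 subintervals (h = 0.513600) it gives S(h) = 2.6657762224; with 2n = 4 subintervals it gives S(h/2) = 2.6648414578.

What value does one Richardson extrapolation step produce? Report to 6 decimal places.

r = 4: numerator weight 16, denominator 15.
Numerator 16*A(h/2) − A(h) = 16*2.6648414578 − 2.6657762224 = 39.9716871024
Divide by 2^4 − 1 = 15.
R = 39.9716871024/15 = 2.6647791402
Correction |R − A(h/2)| = 6.232e-05; gap |A(h/2) − A(h)| = 9.348e-04.

2.664779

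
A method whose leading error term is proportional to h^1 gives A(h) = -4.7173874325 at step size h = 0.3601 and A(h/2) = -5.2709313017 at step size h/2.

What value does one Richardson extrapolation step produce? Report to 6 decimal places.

Order 1 gives 2^r = 2 and 2^r − 1 = 1.
2 × (-5.2709313017) − (-4.7173874325) = -5.8244751709
Divide by 2^1 − 1 = 1.
Extrapolated: (-5.8244751709) / 1 = -5.8244751709

-5.824475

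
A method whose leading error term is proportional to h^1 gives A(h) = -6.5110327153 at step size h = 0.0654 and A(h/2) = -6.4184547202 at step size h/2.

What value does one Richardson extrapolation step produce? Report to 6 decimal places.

-6.325877

r = 1, so 2^r = 2.
2^1 × A(h/2) = -12.8369094404; minus A(h) gives -6.3258767251.
(-6.3258767251) ÷ 1 = -6.3258767251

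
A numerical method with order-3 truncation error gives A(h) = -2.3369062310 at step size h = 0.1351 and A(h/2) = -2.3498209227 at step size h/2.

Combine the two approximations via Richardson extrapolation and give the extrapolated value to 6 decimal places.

-2.351666

With r = 3 the leading error scales as h^3, so the weight is 2^3 = 8.
Difference of the inputs: -2.3498209227 − (-2.3369062310) = -0.0129146917
Divide by 2^3 − 1 = 7: (-0.0129146917)/7 = -0.0018449560
R = A(h/2) + (A(h/2) − A(h))/7 = -2.3498209227 − 0.0018449560 = -2.3516658787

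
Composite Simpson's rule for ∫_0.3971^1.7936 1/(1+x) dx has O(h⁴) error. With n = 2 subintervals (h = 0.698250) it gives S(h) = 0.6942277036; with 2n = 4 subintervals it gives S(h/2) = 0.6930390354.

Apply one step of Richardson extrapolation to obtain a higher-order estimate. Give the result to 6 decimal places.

0.692960

With r = 4 the leading error scales as h^4, so the weight is 2^4 = 16.
16 × 0.6930390354 − 0.6942277036 = 10.3943968628
Divide by 2^4 − 1 = 15.
R = 10.3943968628/15 = 0.6929597909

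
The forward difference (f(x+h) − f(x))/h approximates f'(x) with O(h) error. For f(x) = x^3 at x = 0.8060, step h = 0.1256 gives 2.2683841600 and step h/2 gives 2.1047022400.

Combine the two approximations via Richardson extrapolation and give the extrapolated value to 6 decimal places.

1.941020

Method order is 1; weight 2^1 = 2.
2×2.1047022400 = 4.2094044800; subtract 2.2683841600 → 1.9410203200
Divide by 2^1 − 1 = 1.
(2×2.1047022400 − 2.2683841600)/(2 − 1) = 1.9410203200
Correction |R − A(h/2)| = 1.637e-01; gap |A(h/2) − A(h)| = 1.637e-01.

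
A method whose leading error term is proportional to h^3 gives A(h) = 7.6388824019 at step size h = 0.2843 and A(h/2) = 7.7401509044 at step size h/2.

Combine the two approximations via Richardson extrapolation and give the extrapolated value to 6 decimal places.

Order 3 gives 2^r = 8 and 2^r − 1 = 7.
8·7.7401509044 − 7.6388824019 = 54.2823248333
Denominator 8 − 1 = 7.
Result: 7.7546178333
Gap between inputs: 1.013e-01; correction applied: +0.0144669289.

7.754618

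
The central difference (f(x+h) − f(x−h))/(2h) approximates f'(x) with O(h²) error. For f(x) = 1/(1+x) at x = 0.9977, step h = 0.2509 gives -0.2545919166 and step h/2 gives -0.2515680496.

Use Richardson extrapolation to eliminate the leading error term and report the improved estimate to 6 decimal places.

-0.250560

Order 2 gives 2^r = 4 and 2^r − 1 = 3.
Weighted: (-1.0062721984) − (-0.2545919166) = -0.7516802818
Divide by 2^2 − 1 = 3.
R = (-0.7516802818)/3 = -0.2505600939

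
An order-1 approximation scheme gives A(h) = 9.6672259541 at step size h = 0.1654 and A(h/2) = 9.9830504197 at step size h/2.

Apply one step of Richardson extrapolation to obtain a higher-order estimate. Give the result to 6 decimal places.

10.298875

Order 1 gives 2^r = 2 and 2^r − 1 = 1.
2*9.9830504197 − 9.6672259541 = 10.2988748853
(2*9.9830504197 − 9.6672259541)/(2 − 1) = 10.2988748853
Shift from A(h/2): +0.3158244656.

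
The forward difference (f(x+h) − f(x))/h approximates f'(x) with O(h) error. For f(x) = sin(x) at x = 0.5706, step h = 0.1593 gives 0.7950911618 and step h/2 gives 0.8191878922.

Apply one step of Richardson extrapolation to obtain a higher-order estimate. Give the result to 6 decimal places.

With r = 1 the leading error scales as h^1, so the weight is 2^1 = 2.
Numerator 2·A(h/2) − A(h) = 2·0.8191878922 − 0.7950911618 = 0.8432846226
(2·0.8191878922 − 0.7950911618)/(2 − 1) = 0.8432846226

0.843285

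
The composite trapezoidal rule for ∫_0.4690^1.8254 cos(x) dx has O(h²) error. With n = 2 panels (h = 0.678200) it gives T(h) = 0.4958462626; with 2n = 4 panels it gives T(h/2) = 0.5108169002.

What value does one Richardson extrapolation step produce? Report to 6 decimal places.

0.515807

r = 2: numerator weight 4, denominator 3.
A(h/2) − A(h) = 0.5108169002 − 0.4958462626 = 0.0149706376
Correction (A(h/2) − A(h))/(4 − 1) = 0.0149706376/3 = 0.0049902125
R = 0.5108169002 + 0.0049902125 = 0.5158071127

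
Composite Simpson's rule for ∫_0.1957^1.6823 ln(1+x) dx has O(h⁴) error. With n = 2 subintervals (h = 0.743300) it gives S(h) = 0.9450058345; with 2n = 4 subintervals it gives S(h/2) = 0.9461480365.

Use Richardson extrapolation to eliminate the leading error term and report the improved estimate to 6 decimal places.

r = 4: numerator weight 16, denominator 15.
16*0.9461480365 − 0.9450058345 = 14.1933627495
R = 14.1933627495/15 = 0.9462241833
Shift from A(h/2): +0.0000761468.

0.946224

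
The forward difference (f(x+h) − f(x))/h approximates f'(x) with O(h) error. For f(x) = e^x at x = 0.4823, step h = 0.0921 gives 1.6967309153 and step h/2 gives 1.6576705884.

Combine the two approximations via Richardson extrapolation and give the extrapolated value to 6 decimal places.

r = 1: numerator weight 2, denominator 1.
Numerator 2 × A(h/2) − A(h) = 2 × 1.6576705884 − 1.6967309153 = 1.6186102615
Divide by 2^1 − 1 = 1.
R = 1.6186102615/1 = 1.6186102615
Shift from A(h/2): −0.0390603269.

1.618610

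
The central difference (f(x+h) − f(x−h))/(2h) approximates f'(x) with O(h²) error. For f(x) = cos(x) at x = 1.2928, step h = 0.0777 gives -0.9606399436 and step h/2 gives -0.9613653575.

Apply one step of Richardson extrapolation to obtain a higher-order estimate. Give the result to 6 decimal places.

-0.961607

r = 2: numerator weight 4, denominator 3.
Difference of the inputs: -0.9613653575 − (-0.9606399436) = -0.0007254139
Divide by 2^2 − 1 = 3: (-0.0007254139)/3 = -0.0002418046
R = -0.9613653575 − 0.0002418046 = -0.9616071621
Gap between inputs: 7.254e-04; correction applied: −0.0002418046.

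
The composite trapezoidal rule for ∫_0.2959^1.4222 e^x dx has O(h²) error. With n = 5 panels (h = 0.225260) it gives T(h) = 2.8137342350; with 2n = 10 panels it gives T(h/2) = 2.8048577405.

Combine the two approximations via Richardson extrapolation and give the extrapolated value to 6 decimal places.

Error is O(h^2); halving h shrinks it by 2^2 = 4.
4*2.8048577405 = 11.2194309620; 11.2194309620 − 2.8137342350 = 8.4056967270
(4*2.8048577405 − 2.8137342350)/(4 − 1) = 2.8018989090
Shift from A(h/2): −0.0029588315.

2.801899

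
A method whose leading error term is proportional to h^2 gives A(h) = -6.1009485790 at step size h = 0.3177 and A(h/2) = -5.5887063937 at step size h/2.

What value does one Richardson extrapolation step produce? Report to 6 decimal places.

-5.417959

Leading term ∝ h^2; use weight 4 = 2^2.
Weighted: (-22.3548255748) − (-6.1009485790) = -16.2538769958
Divide by 2^2 − 1 = 3.
Result: -5.4179589986
Shift from A(h/2): +0.1707473951.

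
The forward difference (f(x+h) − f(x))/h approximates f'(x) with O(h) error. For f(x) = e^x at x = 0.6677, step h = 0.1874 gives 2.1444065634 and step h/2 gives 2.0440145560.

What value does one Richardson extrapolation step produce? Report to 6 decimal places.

The method has order 1: 2^1 = 2.
A(h/2) − A(h) = 2.0440145560 − 2.1444065634 = -0.1003920074
Divide by 2^1 − 1 = 1: (-0.1003920074)/1 = -0.1003920074
R = A(h/2) + (A(h/2) − A(h))/1 = 2.0440145560 − 0.1003920074 = 1.9436225486

1.943623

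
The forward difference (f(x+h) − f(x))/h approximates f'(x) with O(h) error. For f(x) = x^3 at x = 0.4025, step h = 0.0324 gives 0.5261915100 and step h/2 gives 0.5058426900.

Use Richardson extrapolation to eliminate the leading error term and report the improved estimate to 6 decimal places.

Leading term ∝ h^1; use weight 2 = 2^1.
2×0.5058426900 − 0.5261915100 = 0.4854938700
Extrapolated: 0.4854938700 / 1 = 0.4854938700
Shift from A(h/2): −0.0203488200.

0.485494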